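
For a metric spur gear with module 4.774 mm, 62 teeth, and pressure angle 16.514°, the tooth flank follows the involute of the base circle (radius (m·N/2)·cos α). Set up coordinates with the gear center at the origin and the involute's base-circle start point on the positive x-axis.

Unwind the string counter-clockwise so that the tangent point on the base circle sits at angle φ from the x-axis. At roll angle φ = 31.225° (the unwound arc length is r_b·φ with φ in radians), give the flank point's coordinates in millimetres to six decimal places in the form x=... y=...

x=161.421119 y=7.430430

pitch radius r_p = m·N/2 = 4.774·62/2 = 147.994000
base radius r_b = r_p·cos α = 147.994000·cos 16.514° = 141.889293
roll angle φ = 31.225° = 0.54497906 rad
x = r_b·(cos φ + φ·sin φ) = 141.889293·(0.85513815 + 0.54497906·0.51840018) = 161.421119
y = r_b·(sin φ − φ·cos φ) = 141.889293·(0.51840018 − 0.54497906·0.85513815) = 7.430430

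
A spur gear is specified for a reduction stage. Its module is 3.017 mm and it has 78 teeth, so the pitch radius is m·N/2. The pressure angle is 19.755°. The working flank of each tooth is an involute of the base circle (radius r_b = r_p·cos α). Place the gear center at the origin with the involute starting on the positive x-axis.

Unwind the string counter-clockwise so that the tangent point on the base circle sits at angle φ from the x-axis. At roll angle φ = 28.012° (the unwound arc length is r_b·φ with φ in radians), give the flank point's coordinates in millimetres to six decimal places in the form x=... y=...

pitch radius r_p = m·N/2 = 3.017·78/2 = 117.663000
base radius r_b = r_p·cos α = 117.663000·cos 19.755° = 110.738123
roll angle φ = 28.012° = 0.48890163 rad
x = r_b·(cos φ + φ·sin φ) = 110.738123·(0.88284925 + 0.48890163·0.46965648) = 123.192294
y = r_b·(sin φ − φ·cos φ) = 110.738123·(0.46965648 − 0.48890163·0.88284925) = 4.211375

x=123.192294 y=4.211375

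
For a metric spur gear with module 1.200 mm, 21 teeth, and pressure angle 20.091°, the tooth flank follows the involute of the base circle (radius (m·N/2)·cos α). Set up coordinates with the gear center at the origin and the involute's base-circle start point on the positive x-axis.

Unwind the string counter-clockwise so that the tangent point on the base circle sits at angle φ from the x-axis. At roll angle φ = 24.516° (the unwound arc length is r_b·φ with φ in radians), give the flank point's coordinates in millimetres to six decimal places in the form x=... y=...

x=12.867438 y=0.303384

pitch radius r_p = m·N/2 = 1.200·21/2 = 12.600000
base radius r_b = r_p·cos α = 12.600000·cos 20.091° = 11.833268
roll angle φ = 24.516° = 0.42788492 rad
x = r_b·(cos φ + φ·sin φ) = 11.833268·(0.90984543 + 0.42788492·0.41494734) = 12.867438
y = r_b·(sin φ − φ·cos φ) = 11.833268·(0.41494734 − 0.42788492·0.90984543) = 0.303384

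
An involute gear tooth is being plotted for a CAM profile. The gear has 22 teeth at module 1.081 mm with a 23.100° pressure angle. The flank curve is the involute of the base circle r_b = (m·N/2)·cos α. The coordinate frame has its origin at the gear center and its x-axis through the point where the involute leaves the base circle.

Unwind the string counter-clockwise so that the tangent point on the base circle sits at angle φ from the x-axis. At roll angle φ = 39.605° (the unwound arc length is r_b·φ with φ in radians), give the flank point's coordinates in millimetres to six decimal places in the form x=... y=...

pitch radius r_p = m·N/2 = 1.081·22/2 = 11.891000
base radius r_b = r_p·cos α = 11.891000·cos 23.100° = 10.937597
roll angle φ = 39.605° = 0.69123765 rad
x = r_b·(cos φ + φ·sin φ) = 10.937597·(0.77045761 + 0.69123765·0.63749123) = 13.246694
y = r_b·(sin φ − φ·cos φ) = 10.937597·(0.63749123 − 0.69123765·0.77045761) = 1.147594

x=13.246694 y=1.147594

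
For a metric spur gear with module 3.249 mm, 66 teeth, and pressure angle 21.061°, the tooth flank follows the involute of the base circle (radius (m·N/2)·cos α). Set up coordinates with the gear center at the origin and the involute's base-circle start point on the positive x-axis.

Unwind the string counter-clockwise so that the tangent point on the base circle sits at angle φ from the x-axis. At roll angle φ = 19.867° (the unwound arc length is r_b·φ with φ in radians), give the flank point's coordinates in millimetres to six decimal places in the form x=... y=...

x=105.890017 y=1.373772

pitch radius r_p = m·N/2 = 3.249·66/2 = 107.217000
base radius r_b = r_p·cos α = 107.217000·cos 21.061° = 100.054729
roll angle φ = 19.867° = 0.34674456 rad
x = r_b·(cos φ + φ·sin φ) = 100.054729·(0.94048402 + 0.34674456·0.33983793) = 105.890017
y = r_b·(sin φ − φ·cos φ) = 100.054729·(0.33983793 − 0.34674456·0.94048402) = 1.373772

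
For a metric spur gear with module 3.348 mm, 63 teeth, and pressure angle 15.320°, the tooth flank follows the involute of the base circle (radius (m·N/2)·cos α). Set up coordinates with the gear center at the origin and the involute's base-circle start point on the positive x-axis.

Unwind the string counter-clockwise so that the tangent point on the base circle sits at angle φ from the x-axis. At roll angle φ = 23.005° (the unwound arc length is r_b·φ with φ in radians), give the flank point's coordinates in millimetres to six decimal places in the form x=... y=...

pitch radius r_p = m·N/2 = 3.348·63/2 = 105.462000
base radius r_b = r_p·cos α = 105.462000·cos 15.320° = 101.714434
roll angle φ = 23.005° = 0.40151299 rad
x = r_b·(cos φ + φ·sin φ) = 101.714434·(0.92047075 + 0.40151299·0.39081146) = 109.585772
y = r_b·(sin φ − φ·cos φ) = 101.714434·(0.39081146 − 0.40151299·0.92047075) = 2.159447

x=109.585772 y=2.159447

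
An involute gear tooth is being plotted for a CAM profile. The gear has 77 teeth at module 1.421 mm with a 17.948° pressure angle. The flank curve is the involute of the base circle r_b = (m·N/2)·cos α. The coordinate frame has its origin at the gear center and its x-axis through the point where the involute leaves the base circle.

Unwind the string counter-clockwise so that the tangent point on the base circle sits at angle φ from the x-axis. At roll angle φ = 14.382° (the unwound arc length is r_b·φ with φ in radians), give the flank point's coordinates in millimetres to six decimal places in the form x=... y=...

x=53.660114 y=0.272658

pitch radius r_p = m·N/2 = 1.421·77/2 = 54.708500
base radius r_b = r_p·cos α = 54.708500·cos 17.948° = 52.046197
roll angle φ = 14.382° = 0.25101325 rad
x = r_b·(cos φ + φ·sin φ) = 52.046197·(0.96866124 + 0.25101325·0.24838559) = 53.660114
y = r_b·(sin φ − φ·cos φ) = 52.046197·(0.24838559 − 0.25101325·0.96866124) = 0.272658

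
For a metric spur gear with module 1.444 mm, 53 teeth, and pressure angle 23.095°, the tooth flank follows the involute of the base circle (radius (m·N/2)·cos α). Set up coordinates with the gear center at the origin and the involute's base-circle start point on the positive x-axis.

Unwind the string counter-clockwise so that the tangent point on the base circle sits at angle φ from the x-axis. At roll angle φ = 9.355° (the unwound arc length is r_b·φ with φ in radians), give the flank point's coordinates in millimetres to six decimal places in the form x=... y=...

x=35.665263 y=0.050935

pitch radius r_p = m·N/2 = 1.444·53/2 = 38.266000
base radius r_b = r_p·cos α = 38.266000·cos 23.095° = 35.199199
roll angle φ = 9.355° = 0.16327555 rad
x = r_b·(cos φ + φ·sin φ) = 35.199199·(0.98670013 + 0.16327555·0.16255106) = 35.665263
y = r_b·(sin φ − φ·cos φ) = 35.199199·(0.16255106 − 0.16327555·0.98670013) = 0.050935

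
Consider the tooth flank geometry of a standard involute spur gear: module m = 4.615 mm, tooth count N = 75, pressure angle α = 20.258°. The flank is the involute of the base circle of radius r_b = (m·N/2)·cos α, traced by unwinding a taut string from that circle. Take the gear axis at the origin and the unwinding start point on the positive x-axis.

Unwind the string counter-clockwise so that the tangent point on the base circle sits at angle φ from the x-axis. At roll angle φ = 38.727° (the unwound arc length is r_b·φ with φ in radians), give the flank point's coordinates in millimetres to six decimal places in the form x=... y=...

x=195.314989 y=15.960703

pitch radius r_p = m·N/2 = 4.615·75/2 = 173.062500
base radius r_b = r_p·cos α = 173.062500·cos 20.258° = 162.357373
roll angle φ = 38.727° = 0.67591366 rad
x = r_b·(cos φ + φ·sin φ) = 162.357373·(0.78013568 + 0.67591366·0.62561036) = 195.314989
y = r_b·(sin φ − φ·cos φ) = 162.357373·(0.62561036 − 0.67591366·0.78013568) = 15.960703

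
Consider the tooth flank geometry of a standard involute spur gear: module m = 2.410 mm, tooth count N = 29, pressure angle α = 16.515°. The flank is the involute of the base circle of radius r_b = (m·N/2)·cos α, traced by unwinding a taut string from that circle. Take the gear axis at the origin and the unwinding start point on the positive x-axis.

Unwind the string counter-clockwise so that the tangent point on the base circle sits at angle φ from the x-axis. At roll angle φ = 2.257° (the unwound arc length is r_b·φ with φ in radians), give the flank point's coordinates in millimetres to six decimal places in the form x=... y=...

x=33.529340 y=0.000683

pitch radius r_p = m·N/2 = 2.410·29/2 = 34.945000
base radius r_b = r_p·cos α = 34.945000·cos 16.515° = 33.503356
roll angle φ = 2.257° = 0.03939208 rad
x = r_b·(cos φ + φ·sin φ) = 33.503356·(0.99922423 + 0.03939208·0.03938189) = 33.529340
y = r_b·(sin φ − φ·cos φ) = 33.503356·(0.03938189 − 0.03939208·0.99922423) = 0.000683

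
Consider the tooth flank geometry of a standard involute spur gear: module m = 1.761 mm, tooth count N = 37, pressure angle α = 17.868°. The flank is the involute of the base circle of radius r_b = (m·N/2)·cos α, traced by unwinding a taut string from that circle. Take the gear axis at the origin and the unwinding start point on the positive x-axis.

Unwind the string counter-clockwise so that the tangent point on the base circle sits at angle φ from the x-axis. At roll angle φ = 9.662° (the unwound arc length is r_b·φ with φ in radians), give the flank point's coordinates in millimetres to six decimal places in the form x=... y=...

x=31.444856 y=0.049424

pitch radius r_p = m·N/2 = 1.761·37/2 = 32.578500
base radius r_b = r_p·cos α = 32.578500·cos 17.868° = 31.007106
roll angle φ = 9.662° = 0.16863371 rad
x = r_b·(cos φ + φ·sin φ) = 31.007106·(0.98581500 + 0.16863371·0.16783560) = 31.444856
y = r_b·(sin φ − φ·cos φ) = 31.007106·(0.16783560 − 0.16863371·0.98581500) = 0.049424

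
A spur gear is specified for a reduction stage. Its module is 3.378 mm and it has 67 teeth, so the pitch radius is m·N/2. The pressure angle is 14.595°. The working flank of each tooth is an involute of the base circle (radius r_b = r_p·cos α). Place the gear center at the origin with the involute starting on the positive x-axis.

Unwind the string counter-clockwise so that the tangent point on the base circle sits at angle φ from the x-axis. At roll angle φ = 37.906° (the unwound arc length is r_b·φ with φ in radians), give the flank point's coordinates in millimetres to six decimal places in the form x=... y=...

pitch radius r_p = m·N/2 = 3.378·67/2 = 113.163000
base radius r_b = r_p·cos α = 113.163000·cos 14.595° = 109.511362
roll angle φ = 37.906° = 0.66158451 rad
x = r_b·(cos φ + φ·sin φ) = 109.511362·(0.78901975 + 0.66158451·0.61436783) = 130.918204
y = r_b·(sin φ − φ·cos φ) = 109.511362·(0.61436783 − 0.66158451·0.78901975) = 10.114972

x=130.918204 y=10.114972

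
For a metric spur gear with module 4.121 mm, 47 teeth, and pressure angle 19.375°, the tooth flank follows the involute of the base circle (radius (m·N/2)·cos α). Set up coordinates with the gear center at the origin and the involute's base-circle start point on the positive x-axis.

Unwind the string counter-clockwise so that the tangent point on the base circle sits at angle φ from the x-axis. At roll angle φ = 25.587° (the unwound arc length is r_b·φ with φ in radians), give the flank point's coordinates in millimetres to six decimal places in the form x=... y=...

x=100.019743 y=2.658486

pitch radius r_p = m·N/2 = 4.121·47/2 = 96.843500
base radius r_b = r_p·cos α = 96.843500·cos 19.375° = 91.359011
roll angle φ = 25.587° = 0.44657740 rad
x = r_b·(cos φ + φ·sin φ) = 91.359011·(0.90193054 + 0.44657740·0.43188112) = 100.019743
y = r_b·(sin φ − φ·cos φ) = 91.359011·(0.43188112 − 0.44657740·0.90193054) = 2.658486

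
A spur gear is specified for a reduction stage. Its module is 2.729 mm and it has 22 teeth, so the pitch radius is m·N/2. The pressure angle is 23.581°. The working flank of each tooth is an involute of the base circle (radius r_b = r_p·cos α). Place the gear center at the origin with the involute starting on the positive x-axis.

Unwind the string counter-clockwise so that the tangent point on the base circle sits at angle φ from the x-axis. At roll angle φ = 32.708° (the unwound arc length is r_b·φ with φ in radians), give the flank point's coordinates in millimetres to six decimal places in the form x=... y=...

x=31.636511 y=1.651125

pitch radius r_p = m·N/2 = 2.729·22/2 = 30.019000
base radius r_b = r_p·cos α = 30.019000·cos 23.581° = 27.512277
roll angle φ = 32.708° = 0.57086229 rad
x = r_b·(cos φ + φ·sin φ) = 27.512277·(0.84143534 + 0.57086229·0.54035781) = 31.636511
y = r_b·(sin φ − φ·cos φ) = 27.512277·(0.54035781 − 0.57086229·0.84143534) = 1.651125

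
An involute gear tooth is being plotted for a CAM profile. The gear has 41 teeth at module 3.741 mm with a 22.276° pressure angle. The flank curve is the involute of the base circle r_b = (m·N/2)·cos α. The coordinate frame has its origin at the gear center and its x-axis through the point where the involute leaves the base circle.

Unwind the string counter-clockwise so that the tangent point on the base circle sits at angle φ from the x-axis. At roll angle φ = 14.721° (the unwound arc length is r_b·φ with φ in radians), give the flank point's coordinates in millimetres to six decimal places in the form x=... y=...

pitch radius r_p = m·N/2 = 3.741·41/2 = 76.690500
base radius r_b = r_p·cos α = 76.690500·cos 22.276° = 70.966979
roll angle φ = 14.721° = 0.25692992 rad
x = r_b·(cos φ + φ·sin φ) = 70.966979·(0.96717468 + 0.25692992·0.25411245) = 73.270835
y = r_b·(sin φ − φ·cos φ) = 70.966979·(0.25411245 − 0.25692992·0.96717468) = 0.398574

x=73.270835 y=0.398574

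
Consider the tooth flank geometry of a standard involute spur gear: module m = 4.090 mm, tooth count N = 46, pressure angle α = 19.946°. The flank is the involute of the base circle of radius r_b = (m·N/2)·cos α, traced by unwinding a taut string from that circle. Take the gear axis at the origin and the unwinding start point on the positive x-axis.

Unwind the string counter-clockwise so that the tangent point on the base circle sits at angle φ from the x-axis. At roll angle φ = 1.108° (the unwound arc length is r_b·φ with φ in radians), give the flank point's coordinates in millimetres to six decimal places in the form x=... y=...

x=88.443702 y=0.000213

pitch radius r_p = m·N/2 = 4.090·46/2 = 94.070000
base radius r_b = r_p·cos α = 94.070000·cos 19.946° = 88.427169
roll angle φ = 1.108° = 0.01933825 rad
x = r_b·(cos φ + φ·sin φ) = 88.427169·(0.99981302 + 0.01933825·0.01933704) = 88.443702
y = r_b·(sin φ − φ·cos φ) = 88.427169·(0.01933704 − 0.01933825·0.99981302) = 0.000213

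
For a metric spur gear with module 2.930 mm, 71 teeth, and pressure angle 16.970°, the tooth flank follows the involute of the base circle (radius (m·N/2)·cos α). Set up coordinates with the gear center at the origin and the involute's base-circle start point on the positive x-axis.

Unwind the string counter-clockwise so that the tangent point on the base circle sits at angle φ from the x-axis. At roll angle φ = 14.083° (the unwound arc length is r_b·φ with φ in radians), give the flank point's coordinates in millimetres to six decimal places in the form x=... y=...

x=102.445935 y=0.489477

pitch radius r_p = m·N/2 = 2.930·71/2 = 104.015000
base radius r_b = r_p·cos α = 104.015000·cos 16.970° = 99.485949
roll angle φ = 14.083° = 0.24579472 rad
x = r_b·(cos φ + φ·sin φ) = 99.485949·(0.96994425 + 0.24579472·0.24332723) = 102.445935
y = r_b·(sin φ − φ·cos φ) = 99.485949·(0.24332723 − 0.24579472·0.96994425) = 0.489477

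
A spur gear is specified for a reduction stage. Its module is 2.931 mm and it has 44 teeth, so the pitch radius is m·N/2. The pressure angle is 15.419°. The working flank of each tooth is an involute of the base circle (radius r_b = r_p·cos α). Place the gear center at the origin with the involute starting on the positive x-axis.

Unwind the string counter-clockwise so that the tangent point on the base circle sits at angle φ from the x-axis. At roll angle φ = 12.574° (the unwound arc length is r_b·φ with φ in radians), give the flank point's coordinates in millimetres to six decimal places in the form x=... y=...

x=63.640035 y=0.217950

pitch radius r_p = m·N/2 = 2.931·44/2 = 64.482000
base radius r_b = r_p·cos α = 64.482000·cos 15.419° = 62.161118
roll angle φ = 12.574° = 0.21945770 rad
x = r_b·(cos φ + φ·sin φ) = 62.161118·(0.97601565 + 0.21945770·0.21770036) = 63.640035
y = r_b·(sin φ − φ·cos φ) = 62.161118·(0.21770036 − 0.21945770·0.97601565) = 0.217950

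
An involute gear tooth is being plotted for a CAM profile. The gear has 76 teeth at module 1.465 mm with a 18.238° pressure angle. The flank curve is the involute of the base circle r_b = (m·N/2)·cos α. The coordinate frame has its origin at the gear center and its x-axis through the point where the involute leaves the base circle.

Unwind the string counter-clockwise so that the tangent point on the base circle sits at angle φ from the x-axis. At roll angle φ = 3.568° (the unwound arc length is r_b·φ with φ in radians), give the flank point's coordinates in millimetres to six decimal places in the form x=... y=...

pitch radius r_p = m·N/2 = 1.465·76/2 = 55.670000
base radius r_b = r_p·cos α = 55.670000·cos 18.238° = 52.873401
roll angle φ = 3.568° = 0.06227335 rad
x = r_b·(cos φ + φ·sin φ) = 52.873401·(0.99806164 + 0.06227335·0.06223311) = 52.975822
y = r_b·(sin φ − φ·cos φ) = 52.873401·(0.06223311 − 0.06227335·0.99806164) = 0.004255

x=52.975822 y=0.004255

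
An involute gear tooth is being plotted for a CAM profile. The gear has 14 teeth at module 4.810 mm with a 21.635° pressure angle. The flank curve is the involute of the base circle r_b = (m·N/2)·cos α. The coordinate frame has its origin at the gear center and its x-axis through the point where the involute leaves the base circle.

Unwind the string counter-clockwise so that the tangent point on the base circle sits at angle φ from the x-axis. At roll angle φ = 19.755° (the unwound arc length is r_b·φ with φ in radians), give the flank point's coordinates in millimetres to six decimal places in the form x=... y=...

pitch radius r_p = m·N/2 = 4.810·14/2 = 33.670000
base radius r_b = r_p·cos α = 33.670000·cos 21.635° = 31.297997
roll angle φ = 19.755° = 0.34478979 rad
x = r_b·(cos φ + φ·sin φ) = 31.297997·(0.94114652 + 0.34478979·0.33799885) = 33.103424
y = r_b·(sin φ − φ·cos φ) = 31.297997·(0.33799885 − 0.34478979·0.94114652) = 0.422558

x=33.103424 y=0.422558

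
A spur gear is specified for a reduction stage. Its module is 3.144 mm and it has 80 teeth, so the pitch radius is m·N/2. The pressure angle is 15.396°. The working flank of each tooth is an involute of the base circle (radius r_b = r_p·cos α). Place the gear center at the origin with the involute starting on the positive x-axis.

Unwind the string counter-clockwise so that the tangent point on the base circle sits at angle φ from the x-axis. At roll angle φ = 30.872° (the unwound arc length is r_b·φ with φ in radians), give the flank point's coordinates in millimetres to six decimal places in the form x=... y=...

x=137.590465 y=6.140654

pitch radius r_p = m·N/2 = 3.144·80/2 = 125.760000
base radius r_b = r_p·cos α = 125.760000·cos 15.396° = 121.246969
roll angle φ = 30.872° = 0.53881805 rad
x = r_b·(cos φ + φ·sin φ) = 121.246969·(0.85831577 + 0.53881805·0.51312186) = 137.590465
y = r_b·(sin φ − φ·cos φ) = 121.246969·(0.51312186 − 0.53881805·0.85831577) = 6.140654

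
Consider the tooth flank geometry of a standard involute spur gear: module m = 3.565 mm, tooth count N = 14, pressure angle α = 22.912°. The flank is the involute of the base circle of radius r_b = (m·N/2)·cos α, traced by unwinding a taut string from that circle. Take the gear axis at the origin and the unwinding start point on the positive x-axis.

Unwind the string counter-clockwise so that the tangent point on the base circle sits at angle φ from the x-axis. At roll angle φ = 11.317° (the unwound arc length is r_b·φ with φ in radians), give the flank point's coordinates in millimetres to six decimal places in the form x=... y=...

x=23.430171 y=0.058813

pitch radius r_p = m·N/2 = 3.565·14/2 = 24.955000
base radius r_b = r_p·cos α = 24.955000·cos 22.912° = 22.986148
roll angle φ = 11.317° = 0.19751891 rad
x = r_b·(cos φ + φ·sin φ) = 22.986148·(0.98055648 + 0.19751891·0.19623709) = 23.430171
y = r_b·(sin φ − φ·cos φ) = 22.986148·(0.19623709 − 0.19751891·0.98055648) = 0.058813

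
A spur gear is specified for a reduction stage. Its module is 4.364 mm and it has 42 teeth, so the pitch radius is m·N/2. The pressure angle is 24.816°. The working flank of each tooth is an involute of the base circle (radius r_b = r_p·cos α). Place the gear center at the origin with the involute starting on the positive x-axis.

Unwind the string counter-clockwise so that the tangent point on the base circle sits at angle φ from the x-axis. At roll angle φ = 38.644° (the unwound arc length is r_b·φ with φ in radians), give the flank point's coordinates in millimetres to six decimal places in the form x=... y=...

pitch radius r_p = m·N/2 = 4.364·42/2 = 91.644000
base radius r_b = r_p·cos α = 91.644000·cos 24.816° = 83.181621
roll angle φ = 38.644° = 0.67446504 rad
x = r_b·(cos φ + φ·sin φ) = 83.181621·(0.78104114 + 0.67446504·0.62447958) = 100.003505
y = r_b·(sin φ − φ·cos φ) = 83.181621·(0.62447958 − 0.67446504·0.78104114) = 8.126398

x=100.003505 y=8.126398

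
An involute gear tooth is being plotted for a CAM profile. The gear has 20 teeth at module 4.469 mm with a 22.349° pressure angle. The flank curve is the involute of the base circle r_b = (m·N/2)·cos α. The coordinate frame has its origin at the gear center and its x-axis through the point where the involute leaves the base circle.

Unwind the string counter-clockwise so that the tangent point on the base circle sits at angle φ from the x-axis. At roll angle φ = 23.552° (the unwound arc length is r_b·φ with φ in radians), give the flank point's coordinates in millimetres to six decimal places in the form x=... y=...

pitch radius r_p = m·N/2 = 4.469·20/2 = 44.690000
base radius r_b = r_p·cos α = 44.690000·cos 22.349° = 41.333105
roll angle φ = 23.552° = 0.41105995 rad
x = r_b·(cos φ + φ·sin φ) = 41.333105·(0.91669780 + 0.41105995·0.39958120) = 44.679004
y = r_b·(sin φ − φ·cos φ) = 41.333105·(0.39958120 − 0.41105995·0.91669780) = 0.940884

x=44.679004 y=0.940884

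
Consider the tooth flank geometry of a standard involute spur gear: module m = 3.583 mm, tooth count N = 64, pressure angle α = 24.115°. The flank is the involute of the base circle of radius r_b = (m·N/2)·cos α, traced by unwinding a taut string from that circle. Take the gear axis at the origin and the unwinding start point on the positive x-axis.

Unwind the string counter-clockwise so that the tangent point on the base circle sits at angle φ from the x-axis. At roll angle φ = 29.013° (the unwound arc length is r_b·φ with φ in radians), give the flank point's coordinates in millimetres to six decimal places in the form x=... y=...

pitch radius r_p = m·N/2 = 3.583·64/2 = 114.656000
base radius r_b = r_p·cos α = 114.656000·cos 24.115° = 104.649655
roll angle φ = 29.013° = 0.50637238 rad
x = r_b·(cos φ + φ·sin φ) = 104.649655·(0.87450968 + 0.50637238·0.48500805) = 117.218535
y = r_b·(sin φ − φ·cos φ) = 104.649655·(0.48500805 − 0.50637238·0.87450968) = 4.414175

x=117.218535 y=4.414175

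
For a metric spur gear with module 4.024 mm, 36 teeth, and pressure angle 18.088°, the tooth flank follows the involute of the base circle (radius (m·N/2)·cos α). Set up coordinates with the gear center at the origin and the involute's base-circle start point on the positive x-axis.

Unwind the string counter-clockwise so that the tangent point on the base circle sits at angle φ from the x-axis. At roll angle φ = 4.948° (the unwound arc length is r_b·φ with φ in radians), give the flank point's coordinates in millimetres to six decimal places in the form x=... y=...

pitch radius r_p = m·N/2 = 4.024·36/2 = 72.432000
base radius r_b = r_p·cos α = 72.432000·cos 18.088° = 68.852467
roll angle φ = 4.948° = 0.08635889 rad
x = r_b·(cos φ + φ·sin φ) = 68.852467·(0.99627339 + 0.08635889·0.08625159) = 69.108734
y = r_b·(sin φ − φ·cos φ) = 68.852467·(0.08625159 − 0.08635889·0.99627339) = 0.014771

x=69.108734 y=0.014771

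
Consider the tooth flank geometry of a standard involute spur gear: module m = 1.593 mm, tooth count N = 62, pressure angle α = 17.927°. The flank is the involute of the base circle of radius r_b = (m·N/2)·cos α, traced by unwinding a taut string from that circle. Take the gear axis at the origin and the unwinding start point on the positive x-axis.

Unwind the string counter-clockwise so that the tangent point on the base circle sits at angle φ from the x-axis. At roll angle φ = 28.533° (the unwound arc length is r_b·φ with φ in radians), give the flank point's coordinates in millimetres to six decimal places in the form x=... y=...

pitch radius r_p = m·N/2 = 1.593·62/2 = 49.383000
base radius r_b = r_p·cos α = 49.383000·cos 17.927° = 46.985429
roll angle φ = 28.533° = 0.49799480 rad
x = r_b·(cos φ + φ·sin φ) = 46.985429·(0.87854214 + 0.49799480·0.47766484) = 52.455320
y = r_b·(sin φ − φ·cos φ) = 46.985429·(0.47766484 − 0.49799480·0.87854214) = 1.886720

x=52.455320 y=1.886720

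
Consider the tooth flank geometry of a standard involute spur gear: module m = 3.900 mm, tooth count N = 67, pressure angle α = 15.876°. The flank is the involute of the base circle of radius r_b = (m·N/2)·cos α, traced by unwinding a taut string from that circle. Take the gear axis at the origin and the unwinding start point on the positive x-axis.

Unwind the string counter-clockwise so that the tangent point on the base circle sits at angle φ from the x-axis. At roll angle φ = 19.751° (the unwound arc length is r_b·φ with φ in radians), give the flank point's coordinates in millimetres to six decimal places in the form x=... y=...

pitch radius r_p = m·N/2 = 3.900·67/2 = 130.650000
base radius r_b = r_p·cos α = 130.650000·cos 15.876° = 125.666484
roll angle φ = 19.751° = 0.34471998 rad
x = r_b·(cos φ + φ·sin φ) = 125.666484·(0.94117012 + 0.34471998·0.33793314) = 132.912718
y = r_b·(sin φ − φ·cos φ) = 125.666484·(0.33793314 − 0.34471998·0.94117012) = 1.695618

x=132.912718 y=1.695618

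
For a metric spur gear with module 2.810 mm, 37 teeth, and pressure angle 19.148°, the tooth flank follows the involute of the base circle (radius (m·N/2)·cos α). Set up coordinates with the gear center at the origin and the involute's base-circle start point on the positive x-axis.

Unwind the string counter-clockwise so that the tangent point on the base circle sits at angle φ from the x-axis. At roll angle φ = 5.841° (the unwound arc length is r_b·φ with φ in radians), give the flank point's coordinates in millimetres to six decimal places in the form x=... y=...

pitch radius r_p = m·N/2 = 2.810·37/2 = 51.985000
base radius r_b = r_p·cos α = 51.985000·cos 19.148° = 49.108901
roll angle φ = 5.841° = 0.10194468 rad
x = r_b·(cos φ + φ·sin φ) = 49.108901·(0.99480814 + 0.10194468·0.10176819) = 49.363426
y = r_b·(sin φ − φ·cos φ) = 49.108901·(0.10176819 − 0.10194468·0.99480814) = 0.017325

x=49.363426 y=0.017325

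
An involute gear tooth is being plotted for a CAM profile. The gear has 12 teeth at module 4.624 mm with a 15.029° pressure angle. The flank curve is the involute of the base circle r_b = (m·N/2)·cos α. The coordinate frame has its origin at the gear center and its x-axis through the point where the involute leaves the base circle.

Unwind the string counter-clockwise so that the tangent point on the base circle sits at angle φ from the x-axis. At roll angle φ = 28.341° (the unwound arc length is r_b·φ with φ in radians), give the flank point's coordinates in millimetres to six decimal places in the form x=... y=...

pitch radius r_p = m·N/2 = 4.624·12/2 = 27.744000
base radius r_b = r_p·cos α = 27.744000·cos 15.029° = 26.795008
roll angle φ = 28.341° = 0.49464376 rad
x = r_b·(cos φ + φ·sin φ) = 26.795008·(0.88013788 + 0.49464376·0.47471814) = 29.875208
y = r_b·(sin φ − φ·cos φ) = 26.795008·(0.47471814 − 0.49464376·0.88013788) = 1.054743

x=29.875208 y=1.054743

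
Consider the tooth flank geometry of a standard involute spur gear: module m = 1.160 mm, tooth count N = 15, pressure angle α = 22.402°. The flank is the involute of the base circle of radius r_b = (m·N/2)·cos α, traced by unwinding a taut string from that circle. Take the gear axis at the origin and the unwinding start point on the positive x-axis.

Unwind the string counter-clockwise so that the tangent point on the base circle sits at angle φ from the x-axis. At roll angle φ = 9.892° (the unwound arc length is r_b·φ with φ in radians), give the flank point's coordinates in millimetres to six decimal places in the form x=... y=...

x=8.162420 y=0.013757

pitch radius r_p = m·N/2 = 1.160·15/2 = 8.700000
base radius r_b = r_p·cos α = 8.700000·cos 22.402° = 8.043435
roll angle φ = 9.892° = 0.17264797 rad
x = r_b·(cos φ + φ·sin φ) = 8.043435·(0.98513332 + 0.17264797·0.17179155) = 8.162420
y = r_b·(sin φ − φ·cos φ) = 8.043435·(0.17179155 − 0.17264797·0.98513332) = 0.013757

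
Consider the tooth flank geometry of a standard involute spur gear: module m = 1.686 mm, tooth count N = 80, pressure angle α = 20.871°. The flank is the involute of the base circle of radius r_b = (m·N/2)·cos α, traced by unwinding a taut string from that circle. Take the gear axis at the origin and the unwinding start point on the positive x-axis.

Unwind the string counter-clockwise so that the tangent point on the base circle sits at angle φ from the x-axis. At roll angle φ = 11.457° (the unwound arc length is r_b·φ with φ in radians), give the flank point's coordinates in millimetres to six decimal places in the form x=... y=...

pitch radius r_p = m·N/2 = 1.686·80/2 = 67.440000
base radius r_b = r_p·cos α = 67.440000·cos 20.871° = 63.014919
roll angle φ = 11.457° = 0.19996237 rad
x = r_b·(cos φ + φ·sin φ) = 63.014919·(0.98007405 + 0.19996237·0.19863245) = 64.262177
y = r_b·(sin φ − φ·cos φ) = 63.014919·(0.19863245 − 0.19996237·0.98007405) = 0.167274

x=64.262177 y=0.167274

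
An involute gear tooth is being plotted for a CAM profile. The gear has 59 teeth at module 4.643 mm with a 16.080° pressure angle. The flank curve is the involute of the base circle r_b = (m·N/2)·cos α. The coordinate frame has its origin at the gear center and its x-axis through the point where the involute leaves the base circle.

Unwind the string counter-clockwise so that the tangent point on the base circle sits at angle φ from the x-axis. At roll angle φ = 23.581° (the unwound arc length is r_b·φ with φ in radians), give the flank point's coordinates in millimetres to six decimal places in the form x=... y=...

x=142.288603 y=3.006846

pitch radius r_p = m·N/2 = 4.643·59/2 = 136.968500
base radius r_b = r_p·cos α = 136.968500·cos 16.080° = 131.609730
roll angle φ = 23.581° = 0.41156609 rad
x = r_b·(cos φ + φ·sin φ) = 131.609730·(0.91649544 + 0.41156609·0.40004513) = 142.288603
y = r_b·(sin φ − φ·cos φ) = 131.609730·(0.40004513 − 0.41156609·0.91649544) = 3.006846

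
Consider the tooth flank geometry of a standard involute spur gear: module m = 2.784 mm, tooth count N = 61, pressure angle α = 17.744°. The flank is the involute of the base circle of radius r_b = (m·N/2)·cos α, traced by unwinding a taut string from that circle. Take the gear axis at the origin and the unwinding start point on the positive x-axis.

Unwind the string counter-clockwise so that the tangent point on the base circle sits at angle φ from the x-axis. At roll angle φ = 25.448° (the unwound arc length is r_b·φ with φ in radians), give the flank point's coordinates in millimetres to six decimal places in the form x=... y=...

x=88.460314 y=2.315695

pitch radius r_p = m·N/2 = 2.784·61/2 = 84.912000
base radius r_b = r_p·cos α = 84.912000·cos 17.744° = 80.872543
roll angle φ = 25.448° = 0.44415139 rad
x = r_b·(cos φ + φ·sin φ) = 80.872543·(0.90297563 + 0.44415139·0.42969176) = 88.460314
y = r_b·(sin φ − φ·cos φ) = 80.872543·(0.42969176 − 0.44415139·0.90297563) = 2.315695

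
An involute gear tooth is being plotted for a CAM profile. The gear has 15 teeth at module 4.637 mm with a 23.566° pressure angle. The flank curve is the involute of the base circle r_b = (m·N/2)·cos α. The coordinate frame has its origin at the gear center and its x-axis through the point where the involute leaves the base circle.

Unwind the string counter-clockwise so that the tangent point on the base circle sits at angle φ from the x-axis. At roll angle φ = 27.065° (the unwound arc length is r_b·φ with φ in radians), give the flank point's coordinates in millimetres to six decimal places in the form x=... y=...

x=35.237582 y=1.095195

pitch radius r_p = m·N/2 = 4.637·15/2 = 34.777500
base radius r_b = r_p·cos α = 34.777500·cos 23.566° = 31.877061
roll angle φ = 27.065° = 0.47237336 rad
x = r_b·(cos φ + φ·sin φ) = 31.877061·(0.89049092 + 0.47237336·0.45500102) = 35.237582
y = r_b·(sin φ − φ·cos φ) = 31.877061·(0.45500102 − 0.47237336·0.89049092) = 1.095195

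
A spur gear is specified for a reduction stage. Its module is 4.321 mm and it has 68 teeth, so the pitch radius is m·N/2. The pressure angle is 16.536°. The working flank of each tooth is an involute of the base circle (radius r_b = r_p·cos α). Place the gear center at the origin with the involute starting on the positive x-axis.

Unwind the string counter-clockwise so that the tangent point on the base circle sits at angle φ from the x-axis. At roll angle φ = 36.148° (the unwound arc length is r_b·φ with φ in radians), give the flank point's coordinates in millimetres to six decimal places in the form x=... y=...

pitch radius r_p = m·N/2 = 4.321·68/2 = 146.914000
base radius r_b = r_p·cos α = 146.914000·cos 16.536° = 140.837798
roll angle φ = 36.148° = 0.63090162 rad
x = r_b·(cos φ + φ·sin φ) = 140.837798·(0.80749600 + 0.63090162·0.58987305) = 166.139006
y = r_b·(sin φ − φ·cos φ) = 140.837798·(0.58987305 − 0.63090162·0.80749600) = 11.326531

x=166.139006 y=11.326531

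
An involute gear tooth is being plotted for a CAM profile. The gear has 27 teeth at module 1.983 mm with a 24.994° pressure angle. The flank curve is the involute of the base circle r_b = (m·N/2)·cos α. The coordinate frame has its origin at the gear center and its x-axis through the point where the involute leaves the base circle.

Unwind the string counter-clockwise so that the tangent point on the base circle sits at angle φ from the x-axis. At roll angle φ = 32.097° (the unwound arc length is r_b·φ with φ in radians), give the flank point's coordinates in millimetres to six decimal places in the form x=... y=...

pitch radius r_p = m·N/2 = 1.983·27/2 = 26.770500
base radius r_b = r_p·cos α = 26.770500·cos 24.994° = 24.263497
roll angle φ = 32.097° = 0.56019833 rad
x = r_b·(cos φ + φ·sin φ) = 24.263497·(0.84714974 + 0.56019833·0.53135422) = 27.777179
y = r_b·(sin φ − φ·cos φ) = 24.263497·(0.53135422 − 0.56019833·0.84714974) = 1.377738

x=27.777179 y=1.377738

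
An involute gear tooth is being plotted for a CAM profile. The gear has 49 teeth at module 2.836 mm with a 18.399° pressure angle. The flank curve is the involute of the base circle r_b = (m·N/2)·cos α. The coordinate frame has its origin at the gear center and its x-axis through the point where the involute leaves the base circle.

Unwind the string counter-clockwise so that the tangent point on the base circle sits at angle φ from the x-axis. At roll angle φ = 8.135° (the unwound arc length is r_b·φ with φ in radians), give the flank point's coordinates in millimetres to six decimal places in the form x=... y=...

x=66.591385 y=0.062776

pitch radius r_p = m·N/2 = 2.836·49/2 = 69.482000
base radius r_b = r_p·cos α = 69.482000·cos 18.399° = 65.930186
roll angle φ = 8.135° = 0.14198253 rad
x = r_b·(cos φ + φ·sin φ) = 65.930186·(0.98993740 + 0.14198253·0.14150598) = 66.591385
y = r_b·(sin φ − φ·cos φ) = 65.930186·(0.14150598 − 0.14198253·0.98993740) = 0.062776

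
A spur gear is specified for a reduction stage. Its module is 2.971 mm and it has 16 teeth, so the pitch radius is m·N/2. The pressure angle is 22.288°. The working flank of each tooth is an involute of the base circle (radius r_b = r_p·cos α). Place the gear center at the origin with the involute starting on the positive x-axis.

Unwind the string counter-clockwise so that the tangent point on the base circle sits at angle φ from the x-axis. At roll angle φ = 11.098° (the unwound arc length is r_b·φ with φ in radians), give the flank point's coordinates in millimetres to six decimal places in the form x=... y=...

x=22.400969 y=0.053074

pitch radius r_p = m·N/2 = 2.971·16/2 = 23.768000
base radius r_b = r_p·cos α = 23.768000·cos 22.288° = 21.992273
roll angle φ = 11.098° = 0.19369664 rad
x = r_b·(cos φ + φ·sin φ) = 21.992273·(0.98129938 + 0.19369664·0.19248771) = 22.400969
y = r_b·(sin φ − φ·cos φ) = 21.992273·(0.19248771 − 0.19369664·0.98129938) = 0.053074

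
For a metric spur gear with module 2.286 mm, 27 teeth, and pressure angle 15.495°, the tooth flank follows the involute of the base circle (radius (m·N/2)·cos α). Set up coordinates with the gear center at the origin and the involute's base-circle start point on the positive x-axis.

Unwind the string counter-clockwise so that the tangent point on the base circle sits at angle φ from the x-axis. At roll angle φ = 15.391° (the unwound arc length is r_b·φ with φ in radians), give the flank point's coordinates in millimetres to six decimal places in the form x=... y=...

pitch radius r_p = m·N/2 = 2.286·27/2 = 30.861000
base radius r_b = r_p·cos α = 30.861000·cos 15.495° = 29.739319
roll angle φ = 15.391° = 0.26862363 rad
x = r_b·(cos φ + φ·sin φ) = 29.739319·(0.96413711 + 0.26862363·0.26540467) = 30.793015
y = r_b·(sin φ − φ·cos φ) = 29.739319·(0.26540467 − 0.26862363·0.96413711) = 0.190768

x=30.793015 y=0.190768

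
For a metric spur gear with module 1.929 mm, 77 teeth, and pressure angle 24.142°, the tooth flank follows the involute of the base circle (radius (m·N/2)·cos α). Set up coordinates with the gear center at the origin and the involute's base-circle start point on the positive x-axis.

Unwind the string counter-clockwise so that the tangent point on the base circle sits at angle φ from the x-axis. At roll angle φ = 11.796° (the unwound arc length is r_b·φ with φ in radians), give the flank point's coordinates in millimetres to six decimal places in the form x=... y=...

pitch radius r_p = m·N/2 = 1.929·77/2 = 74.266500
base radius r_b = r_p·cos α = 74.266500·cos 24.142° = 67.770752
roll angle φ = 11.796° = 0.20587904 rad
x = r_b·(cos φ + φ·sin φ) = 67.770752·(0.97888166 + 0.20587904·0.20442771) = 69.191839
y = r_b·(sin φ − φ·cos φ) = 67.770752·(0.20442771 − 0.20587904·0.97888166) = 0.196298

x=69.191839 y=0.196298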